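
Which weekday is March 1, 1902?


Target: March 1, 1902
Anchor: Jan 1, 1902. With p = 1902 - 1 = 1901: (p + p//4 - p//100 + p//400) mod 7 = (1901 + 475 - 19 + 4) mod 7 = 2361 mod 7 = 2 -> Wednesday (Mon=0 ... Sun=6)
Days before March (Jan-Feb): 59 days
Weekday index = (2 + 59) mod 7 = 5

Saturday


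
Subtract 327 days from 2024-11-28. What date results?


Start: 2024-11-28, subtract 327 days
Back 28 days from November 28 reaches October 31, 2024 -> 299 left
October 2024 has 31 days -> back to September 30, 2024 -> 268 left
September 2024 has 30 days -> back to August 31, 2024 -> 238 left
August 2024 has 31 days -> back to July 31, 2024 -> 207 left
July 2024 has 31 days -> back to June 30, 2024 -> 176 left
June 2024 has 30 days -> back to May 31, 2024 -> 146 left
May 2024 has 31 days -> back to April 30, 2024 -> 115 left
April 2024 has 30 days -> back to March 31, 2024 -> 85 left
March 2024 has 31 days -> back to February 29, 2024 -> 54 left
February 2024 has 29 days -> back to January 31, 2024 -> 25 left
January 2024: 31 - 25 = 6 -> lands on January 6

Result: 2024-01-06


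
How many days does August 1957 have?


August 1957

31 days


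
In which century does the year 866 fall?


Century = (year - 1) // 100 + 1
= (866 - 1) // 100 + 1
= 865 // 100 + 1
= 8 + 1

9th century


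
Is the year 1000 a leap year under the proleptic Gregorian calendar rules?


Gregorian leap year rule: divisible by 4, but not by 100, unless also by 400.
1000 is divisible by 100 but not 400 -> not a leap year

No


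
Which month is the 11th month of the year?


Month 11 of 12

November


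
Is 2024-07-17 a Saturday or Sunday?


Anchor: Jan 1, 2024. With p = 2024 - 1 = 2023: (p + p//4 - p//100 + p//400) mod 7 = (2023 + 505 - 20 + 5) mod 7 = 2513 mod 7 = 0 -> Monday (Mon=0 ... Sun=6)
Day of year: 199; offset = 198
Weekday index = (0 + 198) mod 7 = 2 -> Wednesday
Weekend days: Saturday, Sunday

No


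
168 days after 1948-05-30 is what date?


Start: 1948-05-30, add 168 days
May 1948 has 31 days: 31 - 30 = 1 day to May 31 -> 167 left
June 1948 has 30 days -> 137 left
July 1948 has 31 days -> 106 left
August 1948 has 31 days -> 75 left
September 1948 has 30 days -> 45 left
October 1948 has 31 days -> 14 left
November 1948: 14 <= 30 -> lands on November 14

Result: 1948-11-14


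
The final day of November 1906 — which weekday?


November 1906 has 30 days
Anchor: Jan 1, 1906. With p = 1906 - 1 = 1905: (p + p//4 - p//100 + p//400) mod 7 = (1905 + 476 - 19 + 4) mod 7 = 2366 mod 7 = 0 -> Monday (Mon=0 ... Sun=6)
Days before November (Jan-Oct): 304; November 1 index = (0 + 304) mod 7 = 3 -> Thursday
Last day offset: 30 - 1 = 29 days
Weekday index = (3 + 29) mod 7 = 4

Friday, November 30


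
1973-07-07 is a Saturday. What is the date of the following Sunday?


Current: Saturday
Target: Sunday
Days ahead: 1

Next Sunday: 1973-07-08


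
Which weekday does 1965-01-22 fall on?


Date: January 22, 1965
Anchor: Jan 1, 1965. With p = 1965 - 1 = 1964: (p + p//4 - p//100 + p//400) mod 7 = (1964 + 491 - 19 + 4) mod 7 = 2440 mod 7 = 4 -> Friday (Mon=0 ... Sun=6)
Days into year = 22 - 1 = 21
Weekday index = (4 + 21) mod 7 = 4

Day of the week: Friday


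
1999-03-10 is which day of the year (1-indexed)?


Date: March 10, 1999
Days in months 1 through 2: 59
Plus 10 days in March

Day of year: 69


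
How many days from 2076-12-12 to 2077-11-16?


From 2076-12-12 to 2077-11-16
2076-12-12: days before December = 31 + 29 + 31 + 30 + 31 + 30 + 31 + 31 + 30 + 31 + 30 = 335 (2076 is a leap year); day of year = 335 + 12 = 347
2077-11-16: days before November = 31 + 28 + 31 + 30 + 31 + 30 + 31 + 31 + 30 + 31 = 304 (2077 is not a leap year); day of year = 304 + 16 = 320
Rest of 2076: 366 - 347 = 19
Total = 19 + 320 = 339

339 days


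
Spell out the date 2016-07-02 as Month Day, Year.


ISO 2016-07-02 parses as year=2016, month=07, day=02
Month 7 -> July

July 2, 2016


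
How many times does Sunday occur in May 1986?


May 1986 has 31 days
Anchor: Jan 1, 1986. With p = 1986 - 1 = 1985: (p + p//4 - p//100 + p//400) mod 7 = (1985 + 496 - 19 + 4) mod 7 = 2466 mod 7 = 2 -> Wednesday (Mon=0 ... Sun=6)
Days before May (Jan-Apr): 120; May 1 index = (2 + 120) mod 7 = 3 -> Thursday
First Sunday is May 4
Sundays: 4, 11, 18, 25

4 Sundays


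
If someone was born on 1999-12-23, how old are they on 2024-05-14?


Birth: 1999-12-23
Reference: 2024-05-14
Year difference: 2024 - 1999 = 25
Birthday not yet reached in 2024, subtract 1

24 years old


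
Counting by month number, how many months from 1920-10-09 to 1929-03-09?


From October 1920 to March 1929
9 years * 12 = 108 months, minus 7 months = 101

101 months


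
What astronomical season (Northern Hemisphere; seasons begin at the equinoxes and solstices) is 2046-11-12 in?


Date: November 12
Astronomical Autumn (approx.; exact equinox/solstice day varies by year): September 22 to December 20
November 12 falls within the Autumn window

Autumn


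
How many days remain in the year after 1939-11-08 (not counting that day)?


Day of year: 312 of 365
Remaining = 365 - 312

53 days


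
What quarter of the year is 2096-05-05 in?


Month: May (month 5)
Q1: Jan-Mar, Q2: Apr-Jun, Q3: Jul-Sep, Q4: Oct-Dec

Q2


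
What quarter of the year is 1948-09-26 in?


Month: September (month 9)
Q1: Jan-Mar, Q2: Apr-Jun, Q3: Jul-Sep, Q4: Oct-Dec

Q3


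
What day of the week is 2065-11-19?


Date: November 19, 2065
Anchor: Jan 1, 2065. With p = 2065 - 1 = 2064: (p + p//4 - p//100 + p//400) mod 7 = (2064 + 516 - 20 + 5) mod 7 = 2565 mod 7 = 3 -> Thursday (Mon=0 ... Sun=6)
Days before November (Jan-Oct): 304; offset = 304 + 19 - 1 = 322
Weekday index = (3 + 322) mod 7 = 3

Day of the week: Thursday


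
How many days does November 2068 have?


November 2068

30 days


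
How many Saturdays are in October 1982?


October 1982 has 31 days
Anchor: Jan 1, 1982. With p = 1982 - 1 = 1981: (p + p//4 - p//100 + p//400) mod 7 = (1981 + 495 - 19 + 4) mod 7 = 2461 mod 7 = 4 -> Friday (Mon=0 ... Sun=6)
Days before October (Jan-Sep): 273; October 1 index = (4 + 273) mod 7 = 4 -> Friday
First Saturday is October 2
Saturdays: 2, 9, 16, 23, 30

5 Saturdays


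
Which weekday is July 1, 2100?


Target: July 1, 2100
Anchor: Jan 1, 2100. With p = 2100 - 1 = 2099: (p + p//4 - p//100 + p//400) mod 7 = (2099 + 524 - 20 + 5) mod 7 = 2608 mod 7 = 4 -> Friday (Mon=0 ... Sun=6)
Days before July (Jan-Jun): 181 days
Weekday index = (4 + 181) mod 7 = 3

Thursday


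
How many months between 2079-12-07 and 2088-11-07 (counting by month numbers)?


From December 2079 to November 2088
9 years * 12 = 108 months, minus 1 month = 107

107 months


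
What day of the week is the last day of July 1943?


July 1943 has 31 days
Anchor: Jan 1, 1943. With p = 1943 - 1 = 1942: (p + p//4 - p//100 + p//400) mod 7 = (1942 + 485 - 19 + 4) mod 7 = 2412 mod 7 = 4 -> Friday (Mon=0 ... Sun=6)
Days before July (Jan-Jun): 181; July 1 index = (4 + 181) mod 7 = 3 -> Thursday
Last day offset: 31 - 1 = 30 days
Weekday index = (3 + 30) mod 7 = 5

Saturday, July 31


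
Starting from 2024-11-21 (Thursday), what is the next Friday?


Current: Thursday
Target: Friday
Days ahead: 1

Next Friday: 2024-11-22


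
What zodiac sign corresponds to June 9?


Date: June 9
Conventional tropical zodiac dates: Gemini from May 21 onward; Cancer starts June 21
June 9 falls within the Gemini range

Gemini


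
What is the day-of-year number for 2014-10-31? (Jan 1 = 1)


Date: October 31, 2014
Days in months 1 through 9: 273
Plus 31 days in October

Day of year: 304


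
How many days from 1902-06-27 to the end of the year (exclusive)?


Day of year: 178 of 365
Remaining = 365 - 178

187 days


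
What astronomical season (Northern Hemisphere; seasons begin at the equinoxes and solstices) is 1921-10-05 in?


Date: October 5
Astronomical Autumn (approx.; exact equinox/solstice day varies by year): September 22 to December 20
October 5 falls within the Autumn window

Autumn


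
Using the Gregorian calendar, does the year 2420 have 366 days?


Gregorian leap year rule: divisible by 4, but not by 100, unless also by 400.
2420 is divisible by 4 but not 100 -> leap year

Yes


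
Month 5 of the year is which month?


Month 5 of 12

May


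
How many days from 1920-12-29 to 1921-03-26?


From 1920-12-29 to 1921-03-26
1920-12-29: days before December = 31 + 29 + 31 + 30 + 31 + 30 + 31 + 31 + 30 + 31 + 30 = 335 (1920 is a leap year); day of year = 335 + 29 = 364
1921-03-26: days before March = 31 + 28 = 59 (1921 is not a leap year); day of year = 59 + 26 = 85
Rest of 1920: 366 - 364 = 2
Total = 2 + 85 = 87

87 days


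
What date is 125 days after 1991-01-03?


Start: 1991-01-03, add 125 days
January 1991 has 31 days: 31 - 3 = 28 days to January 31 -> 97 left
February 1991 has 28 days -> 69 left
March 1991 has 31 days -> 38 left
April 1991 has 30 days -> 8 left
May 1991: 8 <= 31 -> lands on May 8

Result: 1991-05-08


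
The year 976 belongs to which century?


Century = (year - 1) // 100 + 1
= (976 - 1) // 100 + 1
= 975 // 100 + 1
= 9 + 1

10th century


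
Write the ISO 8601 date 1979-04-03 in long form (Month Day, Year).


ISO 1979-04-03 parses as year=1979, month=04, day=03
Month 4 -> April

April 3, 1979


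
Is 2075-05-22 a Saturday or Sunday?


Anchor: Jan 1, 2075. With p = 2075 - 1 = 2074: (p + p//4 - p//100 + p//400) mod 7 = (2074 + 518 - 20 + 5) mod 7 = 2577 mod 7 = 1 -> Tuesday (Mon=0 ... Sun=6)
Day of year: 142; offset = 141
Weekday index = (1 + 141) mod 7 = 2 -> Wednesday
Weekend days: Saturday, Sunday

No


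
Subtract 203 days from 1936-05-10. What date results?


Start: 1936-05-10, subtract 203 days
Back 10 days from May 10 reaches April 30, 1936 -> 193 left
April 1936 has 30 days -> back to March 31, 1936 -> 163 left
March 1936 has 31 days -> back to February 29, 1936 -> 132 left
February 1936 has 29 days -> back to January 31, 1936 -> 103 left
January 1936 has 31 days -> back to December 31, 1935 -> 72 left
December 1935 has 31 days -> back to November 30, 1935 -> 41 left
November 1935 has 30 days -> back to October 31, 1935 -> 11 left
October 1935: 31 - 11 = 20 -> lands on October 20

Result: 1935-10-20


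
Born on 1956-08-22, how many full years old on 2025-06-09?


Birth: 1956-08-22
Reference: 2025-06-09
Year difference: 2025 - 1956 = 69
Birthday not yet reached in 2025, subtract 1

68 years old


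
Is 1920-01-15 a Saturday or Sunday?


Anchor: Jan 1, 1920. With p = 1920 - 1 = 1919: (p + p//4 - p//100 + p//400) mod 7 = (1919 + 479 - 19 + 4) mod 7 = 2383 mod 7 = 3 -> Thursday (Mon=0 ... Sun=6)
Day of year: 15; offset = 14
Weekday index = (3 + 14) mod 7 = 3 -> Thursday
Weekend days: Saturday, Sunday

No


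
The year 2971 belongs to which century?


Century = (year - 1) // 100 + 1
= (2971 - 1) // 100 + 1
= 2970 // 100 + 1
= 29 + 1

30th century


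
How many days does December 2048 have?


December 2048

31 days


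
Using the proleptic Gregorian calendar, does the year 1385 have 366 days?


Gregorian leap year rule: divisible by 4, but not by 100, unless also by 400.
1385 is not divisible by 4 -> not a leap year

No


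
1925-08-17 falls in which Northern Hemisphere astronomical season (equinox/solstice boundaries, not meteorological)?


Date: August 17
Astronomical Summer (approx.; exact equinox/solstice day varies by year): June 21 to September 21
August 17 falls within the Summer window

Summer


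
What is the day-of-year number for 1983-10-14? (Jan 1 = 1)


Date: October 14, 1983
Days in months 1 through 9: 273
Plus 14 days in October

Day of year: 287


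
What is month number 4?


Month 4 of 12

April


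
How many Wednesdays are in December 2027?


December 2027 has 31 days
Anchor: Jan 1, 2027. With p = 2027 - 1 = 2026: (p + p//4 - p//100 + p//400) mod 7 = (2026 + 506 - 20 + 5) mod 7 = 2517 mod 7 = 4 -> Friday (Mon=0 ... Sun=6)
Days before December (Jan-Nov): 334; December 1 index = (4 + 334) mod 7 = 2 -> Wednesday
First Wednesday is December 1
Wednesdays: 1, 8, 15, 22, 29

5 Wednesdays


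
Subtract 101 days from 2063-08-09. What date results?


Start: 2063-08-09, subtract 101 days
Back 9 days from August 9 reaches July 31, 2063 -> 92 left
July 2063 has 31 days -> back to June 30, 2063 -> 61 left
June 2063 has 30 days -> back to May 31, 2063 -> 31 left
May 2063 has 31 days -> back to April 30, 2063 -> 0 left
April 2063: 30 - 0 = 30 -> lands on April 30

Result: 2063-04-30


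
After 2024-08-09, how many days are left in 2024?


Day of year: 222 of 366
Remaining = 366 - 222

144 days


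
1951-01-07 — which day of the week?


Date: January 7, 1951
Anchor: Jan 1, 1951. With p = 1951 - 1 = 1950: (p + p//4 - p//100 + p//400) mod 7 = (1950 + 487 - 19 + 4) mod 7 = 2422 mod 7 = 0 -> Monday (Mon=0 ... Sun=6)
Days into year = 7 - 1 = 6
Weekday index = (0 + 6) mod 7 = 6

Day of the week: Sunday


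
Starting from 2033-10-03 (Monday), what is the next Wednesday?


Current: Monday
Target: Wednesday
Days ahead: 2

Next Wednesday: 2033-10-05


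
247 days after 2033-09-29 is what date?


Start: 2033-09-29, add 247 days
September 2033 has 30 days: 30 - 29 = 1 day to September 30 -> 246 left
October 2033 has 31 days -> 215 left
November 2033 has 30 days -> 185 left
December 2033 has 31 days -> 154 left
January 2034 has 31 days -> 123 left
February 2034 has 28 days -> 95 left
March 2034 has 31 days -> 64 left
April 2034 has 30 days -> 34 left
May 2034 has 31 days -> 3 left
June 2034: 3 <= 30 -> lands on June 3

Result: 2034-06-03


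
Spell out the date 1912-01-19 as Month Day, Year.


ISO 1912-01-19 parses as year=1912, month=01, day=19
Month 1 -> January

January 19, 1912


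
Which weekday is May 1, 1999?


Target: May 1, 1999
Anchor: Jan 1, 1999. With p = 1999 - 1 = 1998: (p + p//4 - p//100 + p//400) mod 7 = (1998 + 499 - 19 + 4) mod 7 = 2482 mod 7 = 4 -> Friday (Mon=0 ... Sun=6)
Days before May (Jan-Apr): 120 days
Weekday index = (4 + 120) mod 7 = 5

Saturday


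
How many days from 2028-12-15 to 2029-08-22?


From 2028-12-15 to 2029-08-22
2028-12-15: days before December = 31 + 29 + 31 + 30 + 31 + 30 + 31 + 31 + 30 + 31 + 30 = 335 (2028 is a leap year); day of year = 335 + 15 = 350
2029-08-22: days before August = 31 + 28 + 31 + 30 + 31 + 30 + 31 = 212 (2029 is not a leap year); day of year = 212 + 22 = 234
Rest of 2028: 366 - 350 = 16
Total = 16 + 234 = 250

250 days


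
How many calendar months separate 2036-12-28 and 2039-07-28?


From December 2036 to July 2039
3 years * 12 = 36 months, minus 5 months = 31

31 months


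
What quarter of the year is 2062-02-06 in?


Month: February (month 2)
Q1: Jan-Mar, Q2: Apr-Jun, Q3: Jul-Sep, Q4: Oct-Dec

Q1


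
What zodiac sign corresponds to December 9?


Date: December 9
Conventional tropical zodiac dates: Sagittarius from November 22 onward; Capricorn starts December 22
December 9 falls within the Sagittarius range

Sagittarius


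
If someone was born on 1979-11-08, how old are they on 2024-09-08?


Birth: 1979-11-08
Reference: 2024-09-08
Year difference: 2024 - 1979 = 45
Birthday not yet reached in 2024, subtract 1

44 years old


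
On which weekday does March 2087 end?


March 2087 has 31 days
Anchor: Jan 1, 2087. With p = 2087 - 1 = 2086: (p + p//4 - p//100 + p//400) mod 7 = (2086 + 521 - 20 + 5) mod 7 = 2592 mod 7 = 2 -> Wednesday (Mon=0 ... Sun=6)
Days before March (Jan-Feb): 59; March 1 index = (2 + 59) mod 7 = 5 -> Saturday
Last day offset: 31 - 1 = 30 days
Weekday index = (5 + 30) mod 7 = 0

Monday, March 31


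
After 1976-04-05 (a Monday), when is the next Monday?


Current: Monday
Target: Monday
Days ahead: 7

Next Monday: 1976-04-12


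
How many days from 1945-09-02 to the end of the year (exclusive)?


Day of year: 245 of 365
Remaining = 365 - 245

120 days


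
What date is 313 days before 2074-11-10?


Start: 2074-11-10, subtract 313 days
Back 10 days from November 10 reaches October 31, 2074 -> 303 left
October 2074 has 31 days -> back to September 30, 2074 -> 272 left
September 2074 has 30 days -> back to August 31, 2074 -> 242 left
August 2074 has 31 days -> back to July 31, 2074 -> 211 left
July 2074 has 31 days -> back to June 30, 2074 -> 180 left
June 2074 has 30 days -> back to May 31, 2074 -> 150 left
May 2074 has 31 days -> back to April 30, 2074 -> 119 left
April 2074 has 30 days -> back to March 31, 2074 -> 89 left
March 2074 has 31 days -> back to February 28, 2074 -> 58 left
February 2074 has 28 days -> back to January 31, 2074 -> 30 left
January 2074: 31 - 30 = 1 -> lands on January 1

Result: 2074-01-01


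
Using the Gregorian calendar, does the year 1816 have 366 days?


Gregorian leap year rule: divisible by 4, but not by 100, unless also by 400.
1816 is divisible by 4 but not 100 -> leap year

Yes


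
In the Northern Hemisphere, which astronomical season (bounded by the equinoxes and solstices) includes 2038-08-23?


Date: August 23
Astronomical Summer (approx.; exact equinox/solstice day varies by year): June 21 to September 21
August 23 falls within the Summer window

Summer


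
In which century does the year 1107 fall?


Century = (year - 1) // 100 + 1
= (1107 - 1) // 100 + 1
= 1106 // 100 + 1
= 11 + 1

12th century


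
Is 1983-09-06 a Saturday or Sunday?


Anchor: Jan 1, 1983. With p = 1983 - 1 = 1982: (p + p//4 - p//100 + p//400) mod 7 = (1982 + 495 - 19 + 4) mod 7 = 2462 mod 7 = 5 -> Saturday (Mon=0 ... Sun=6)
Day of year: 249; offset = 248
Weekday index = (5 + 248) mod 7 = 1 -> Tuesday
Weekend days: Saturday, Sunday

No


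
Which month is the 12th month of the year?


Month 12 of 12

December


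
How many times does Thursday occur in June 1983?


June 1983 has 30 days
Anchor: Jan 1, 1983. With p = 1983 - 1 = 1982: (p + p//4 - p//100 + p//400) mod 7 = (1982 + 495 - 19 + 4) mod 7 = 2462 mod 7 = 5 -> Saturday (Mon=0 ... Sun=6)
Days before June (Jan-May): 151; June 1 index = (5 + 151) mod 7 = 2 -> Wednesday
First Thursday is June 2
Thursdays: 2, 9, 16, 23, 30

5 Thursdays


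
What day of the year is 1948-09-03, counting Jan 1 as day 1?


Date: September 3, 1948
Days in months 1 through 8: 244
Plus 3 days in September

Day of year: 247


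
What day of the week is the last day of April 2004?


April 2004 has 30 days
Anchor: Jan 1, 2004. With p = 2004 - 1 = 2003: (p + p//4 - p//100 + p//400) mod 7 = (2003 + 500 - 20 + 5) mod 7 = 2488 mod 7 = 3 -> Thursday (Mon=0 ... Sun=6)
Days before April (Jan-Mar): 91; April 1 index = (3 + 91) mod 7 = 3 -> Thursday
Last day offset: 30 - 1 = 29 days
Weekday index = (3 + 29) mod 7 = 4

Friday, April 30


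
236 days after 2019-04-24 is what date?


Start: 2019-04-24, add 236 days
April 2019 has 30 days: 30 - 24 = 6 days to April 30 -> 230 left
May 2019 has 31 days -> 199 left
June 2019 has 30 days -> 169 left
July 2019 has 31 days -> 138 left
August 2019 has 31 days -> 107 left
September 2019 has 30 days -> 77 left
October 2019 has 31 days -> 46 left
November 2019 has 30 days -> 16 left
December 2019: 16 <= 31 -> lands on December 16

Result: 2019-12-16


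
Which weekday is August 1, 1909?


Target: August 1, 1909
Anchor: Jan 1, 1909. With p = 1909 - 1 = 1908: (p + p//4 - p//100 + p//400) mod 7 = (1908 + 477 - 19 + 4) mod 7 = 2370 mod 7 = 4 -> Friday (Mon=0 ... Sun=6)
Days before August (Jan-Jul): 212 days
Weekday index = (4 + 212) mod 7 = 6

Sunday


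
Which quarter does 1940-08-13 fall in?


Month: August (month 8)
Q1: Jan-Mar, Q2: Apr-Jun, Q3: Jul-Sep, Q4: Oct-Dec

Q3


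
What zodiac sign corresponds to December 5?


Date: December 5
Conventional tropical zodiac dates: Sagittarius from November 22 onward; Capricorn starts December 22
December 5 falls within the Sagittarius range

Sagittarius


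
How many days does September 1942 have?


September 1942

30 days


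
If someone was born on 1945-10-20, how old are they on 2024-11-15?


Birth: 1945-10-20
Reference: 2024-11-15
Year difference: 2024 - 1945 = 79

79 years old


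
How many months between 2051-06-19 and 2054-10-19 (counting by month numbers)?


From June 2051 to October 2054
3 years * 12 = 36 months, plus 4 months = 40

40 months


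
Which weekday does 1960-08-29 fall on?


Date: August 29, 1960
Anchor: Jan 1, 1960. With p = 1960 - 1 = 1959: (p + p//4 - p//100 + p//400) mod 7 = (1959 + 489 - 19 + 4) mod 7 = 2433 mod 7 = 4 -> Friday (Mon=0 ... Sun=6)
Days before August (Jan-Jul): 213; offset = 213 + 29 - 1 = 241
Weekday index = (4 + 241) mod 7 = 0

Day of the week: Monday


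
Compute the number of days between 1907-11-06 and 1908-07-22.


From 1907-11-06 to 1908-07-22
1907-11-06: days before November = 31 + 28 + 31 + 30 + 31 + 30 + 31 + 31 + 30 + 31 = 304 (1907 is not a leap year); day of year = 304 + 6 = 310
1908-07-22: days before July = 31 + 29 + 31 + 30 + 31 + 30 = 182 (1908 is a leap year); day of year = 182 + 22 = 204
Rest of 1907: 365 - 310 = 55
Total = 55 + 204 = 259

259 days


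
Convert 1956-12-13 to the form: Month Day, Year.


ISO 1956-12-13 parses as year=1956, month=12, day=13
Month 12 -> December

December 13, 1956


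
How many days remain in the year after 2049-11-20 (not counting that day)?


Day of year: 324 of 365
Remaining = 365 - 324

41 days


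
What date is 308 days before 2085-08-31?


Start: 2085-08-31, subtract 308 days
Back 31 days from August 31 reaches July 31, 2085 -> 277 left
July 2085 has 31 days -> back to June 30, 2085 -> 246 left
June 2085 has 30 days -> back to May 31, 2085 -> 216 left
May 2085 has 31 days -> back to April 30, 2085 -> 185 left
April 2085 has 30 days -> back to March 31, 2085 -> 155 left
March 2085 has 31 days -> back to February 28, 2085 -> 124 left
February 2085 has 28 days -> back to January 31, 2085 -> 96 left
January 2085 has 31 days -> back to December 31, 2084 -> 65 left
December 2084 has 31 days -> back to November 30, 2084 -> 34 left
November 2084 has 30 days -> back to October 31, 2084 -> 4 left
October 2084: 31 - 4 = 27 -> lands on October 27

Result: 2084-10-27


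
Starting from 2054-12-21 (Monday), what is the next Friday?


Current: Monday
Target: Friday
Days ahead: 4

Next Friday: 2054-12-25


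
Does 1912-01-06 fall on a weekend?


Anchor: Jan 1, 1912. With p = 1912 - 1 = 1911: (p + p//4 - p//100 + p//400) mod 7 = (1911 + 477 - 19 + 4) mod 7 = 2373 mod 7 = 0 -> Monday (Mon=0 ... Sun=6)
Day of year: 6; offset = 5
Weekday index = (0 + 5) mod 7 = 5 -> Saturday
Weekend days: Saturday, Sunday

Yes


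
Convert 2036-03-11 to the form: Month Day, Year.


ISO 2036-03-11 parses as year=2036, month=03, day=11
Month 3 -> March

March 11, 2036


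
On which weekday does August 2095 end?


August 2095 has 31 days
Anchor: Jan 1, 2095. With p = 2095 - 1 = 2094: (p + p//4 - p//100 + p//400) mod 7 = (2094 + 523 - 20 + 5) mod 7 = 2602 mod 7 = 5 -> Saturday (Mon=0 ... Sun=6)
Days before August (Jan-Jul): 212; August 1 index = (5 + 212) mod 7 = 0 -> Monday
Last day offset: 31 - 1 = 30 days
Weekday index = (0 + 30) mod 7 = 2

Wednesday, August 31


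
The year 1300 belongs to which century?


Century = (year - 1) // 100 + 1
= (1300 - 1) // 100 + 1
= 1299 // 100 + 1
= 12 + 1

13th century


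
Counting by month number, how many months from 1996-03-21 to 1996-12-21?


From March 1996 to December 1996
0 years * 12 = 0 months, plus 9 months = 9

9 months


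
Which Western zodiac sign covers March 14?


Date: March 14
Conventional tropical zodiac dates: Pisces from February 19 onward; Aries starts March 21
March 14 falls within the Pisces range

Pisces


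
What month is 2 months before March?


March is month 3
3 - 2 = 1

January


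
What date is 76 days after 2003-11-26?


Start: 2003-11-26, add 76 days
November 2003 has 30 days: 30 - 26 = 4 days to November 30 -> 72 left
December 2003 has 31 days -> 41 left
January 2004 has 31 days -> 10 left
February 2004: 10 <= 29 -> lands on February 10

Result: 2004-02-10


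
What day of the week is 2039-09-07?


Date: September 7, 2039
Anchor: Jan 1, 2039. With p = 2039 - 1 = 2038: (p + p//4 - p//100 + p//400) mod 7 = (2038 + 509 - 20 + 5) mod 7 = 2532 mod 7 = 5 -> Saturday (Mon=0 ... Sun=6)
Days before September (Jan-Aug): 243; offset = 243 + 7 - 1 = 249
Weekday index = (5 + 249) mod 7 = 2

Day of the week: Wednesday


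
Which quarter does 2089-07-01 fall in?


Month: July (month 7)
Q1: Jan-Mar, Q2: Apr-Jun, Q3: Jul-Sep, Q4: Oct-Dec

Q3


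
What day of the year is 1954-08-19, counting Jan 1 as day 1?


Date: August 19, 1954
Days in months 1 through 7: 212
Plus 19 days in August

Day of year: 231


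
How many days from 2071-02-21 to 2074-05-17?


From 2071-02-21 to 2074-05-17
2071-02-21: days before February = 31; day of year = 31 + 21 = 52
2074-05-17: days before May = 31 + 28 + 31 + 30 = 120 (2074 is not a leap year); day of year = 120 + 17 = 137
Rest of 2071: 365 - 52 = 313
Full years 2072 (366), 2073 (365): 731
Total = 313 + 731 + 137 = 1181

1181 days


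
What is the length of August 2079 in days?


August 2079

31 days


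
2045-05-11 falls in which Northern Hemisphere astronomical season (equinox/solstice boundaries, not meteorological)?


Date: May 11
Astronomical Spring (approx.; exact equinox/solstice day varies by year): March 20 to June 20
May 11 falls within the Spring window

Spring


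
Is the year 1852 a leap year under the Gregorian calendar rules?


Gregorian leap year rule: divisible by 4, but not by 100, unless also by 400.
1852 is divisible by 4 but not 100 -> leap year

Yes


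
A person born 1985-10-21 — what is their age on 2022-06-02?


Birth: 1985-10-21
Reference: 2022-06-02
Year difference: 2022 - 1985 = 37
Birthday not yet reached in 2022, subtract 1

36 years old


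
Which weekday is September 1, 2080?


Target: September 1, 2080
Anchor: Jan 1, 2080. With p = 2080 - 1 = 2079: (p + p//4 - p//100 + p//400) mod 7 = (2079 + 519 - 20 + 5) mod 7 = 2583 mod 7 = 0 -> Monday (Mon=0 ... Sun=6)
Days before September (Jan-Aug): 244 days
Weekday index = (0 + 244) mod 7 = 6

Sunday


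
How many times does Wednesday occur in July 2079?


July 2079 has 31 days
Anchor: Jan 1, 2079. With p = 2079 - 1 = 2078: (p + p//4 - p//100 + p//400) mod 7 = (2078 + 519 - 20 + 5) mod 7 = 2582 mod 7 = 6 -> Sunday (Mon=0 ... Sun=6)
Days before July (Jan-Jun): 181; July 1 index = (6 + 181) mod 7 = 5 -> Saturday
First Wednesday is July 5
Wednesdays: 5, 12, 19, 26

4 Wednesdays


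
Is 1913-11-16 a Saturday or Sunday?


Anchor: Jan 1, 1913. With p = 1913 - 1 = 1912: (p + p//4 - p//100 + p//400) mod 7 = (1912 + 478 - 19 + 4) mod 7 = 2375 mod 7 = 2 -> Wednesday (Mon=0 ... Sun=6)
Day of year: 320; offset = 319
Weekday index = (2 + 319) mod 7 = 6 -> Sunday
Weekend days: Saturday, Sunday

Yes


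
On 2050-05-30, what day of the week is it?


Date: May 30, 2050
Anchor: Jan 1, 2050. With p = 2050 - 1 = 2049: (p + p//4 - p//100 + p//400) mod 7 = (2049 + 512 - 20 + 5) mod 7 = 2546 mod 7 = 5 -> Saturday (Mon=0 ... Sun=6)
Days before May (Jan-Apr): 120; offset = 120 + 30 - 1 = 149
Weekday index = (5 + 149) mod 7 = 0

Day of the week: Monday


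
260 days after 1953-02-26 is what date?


Start: 1953-02-26, add 260 days
February 1953 has 28 days: 28 - 26 = 2 days to February 28 -> 258 left
March 1953 has 31 days -> 227 left
April 1953 has 30 days -> 197 left
May 1953 has 31 days -> 166 left
June 1953 has 30 days -> 136 left
July 1953 has 31 days -> 105 left
August 1953 has 31 days -> 74 left
September 1953 has 30 days -> 44 left
October 1953 has 31 days -> 13 left
November 1953: 13 <= 30 -> lands on November 13

Result: 1953-11-13


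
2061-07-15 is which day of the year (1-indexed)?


Date: July 15, 2061
Days in months 1 through 6: 181
Plus 15 days in July

Day of year: 196


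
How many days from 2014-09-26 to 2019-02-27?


From 2014-09-26 to 2019-02-27
2014-09-26: days before September = 31 + 28 + 31 + 30 + 31 + 30 + 31 + 31 = 243 (2014 is not a leap year); day of year = 243 + 26 = 269
2019-02-27: days before February = 31; day of year = 31 + 27 = 58
Rest of 2014: 365 - 269 = 96
Full years 2015 (365), 2016 (366), 2017 (365), 2018 (365): 1461
Total = 96 + 1461 + 58 = 1615

1615 days


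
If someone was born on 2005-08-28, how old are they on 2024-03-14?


Birth: 2005-08-28
Reference: 2024-03-14
Year difference: 2024 - 2005 = 19
Birthday not yet reached in 2024, subtract 1

18 years old


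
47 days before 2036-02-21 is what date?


Start: 2036-02-21, subtract 47 days
Back 21 days from February 21 reaches January 31, 2036 -> 26 left
January 2036: 31 - 26 = 5 -> lands on January 5

Result: 2036-01-05


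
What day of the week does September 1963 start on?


Target: September 1, 1963
Anchor: Jan 1, 1963. With p = 1963 - 1 = 1962: (p + p//4 - p//100 + p//400) mod 7 = (1962 + 490 - 19 + 4) mod 7 = 2437 mod 7 = 1 -> Tuesday (Mon=0 ... Sun=6)
Days before September (Jan-Aug): 243 days
Weekday index = (1 + 243) mod 7 = 6

Sunday


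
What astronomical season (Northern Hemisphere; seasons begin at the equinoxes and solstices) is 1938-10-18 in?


Date: October 18
Astronomical Autumn (approx.; exact equinox/solstice day varies by year): September 22 to December 20
October 18 falls within the Autumn window

Autumn


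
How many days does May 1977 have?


May 1977

31 days


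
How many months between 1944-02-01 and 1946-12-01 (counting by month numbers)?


From February 1944 to December 1946
2 years * 12 = 24 months, plus 10 months = 34

34 months


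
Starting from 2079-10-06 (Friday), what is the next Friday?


Current: Friday
Target: Friday
Days ahead: 7

Next Friday: 2079-10-13


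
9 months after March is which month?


March is month 3
3 + 9 = 12

December


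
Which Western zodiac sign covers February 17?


Date: February 17
Conventional tropical zodiac dates: Aquarius from January 20 onward; Pisces starts February 19
February 17 falls within the Aquarius range

Aquarius


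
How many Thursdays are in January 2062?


January 2062 has 31 days
Anchor: Jan 1, 2062. With p = 2062 - 1 = 2061: (p + p//4 - p//100 + p//400) mod 7 = (2061 + 515 - 20 + 5) mod 7 = 2561 mod 7 = 6 -> Sunday (Mon=0 ... Sun=6)
January 1 is the anchor itself -> Sunday
First Thursday is January 5
Thursdays: 5, 12, 19, 26

4 Thursdays


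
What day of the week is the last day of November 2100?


November 2100 has 30 days
Anchor: Jan 1, 2100. With p = 2100 - 1 = 2099: (p + p//4 - p//100 + p//400) mod 7 = (2099 + 524 - 20 + 5) mod 7 = 2608 mod 7 = 4 -> Friday (Mon=0 ... Sun=6)
Days before November (Jan-Oct): 304; November 1 index = (4 + 304) mod 7 = 0 -> Monday
Last day offset: 30 - 1 = 29 days
Weekday index = (0 + 29) mod 7 = 1

Tuesday, November 30


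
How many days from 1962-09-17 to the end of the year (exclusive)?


Day of year: 260 of 365
Remaining = 365 - 260

105 days


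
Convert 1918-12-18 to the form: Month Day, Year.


ISO 1918-12-18 parses as year=1918, month=12, day=18
Month 12 -> December

December 18, 1918


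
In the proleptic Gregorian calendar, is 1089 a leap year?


Gregorian leap year rule: divisible by 4, but not by 100, unless also by 400.
1089 is not divisible by 4 -> not a leap year

No


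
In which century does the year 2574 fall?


Century = (year - 1) // 100 + 1
= (2574 - 1) // 100 + 1
= 2573 // 100 + 1
= 25 + 1

26th century


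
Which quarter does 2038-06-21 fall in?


Month: June (month 6)
Q1: Jan-Mar, Q2: Apr-Jun, Q3: Jul-Sep, Q4: Oct-Dec

Q2


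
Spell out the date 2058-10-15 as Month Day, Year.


ISO 2058-10-15 parses as year=2058, month=10, day=15
Month 10 -> October

October 15, 2058


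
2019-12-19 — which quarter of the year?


Month: December (month 12)
Q1: Jan-Mar, Q2: Apr-Jun, Q3: Jul-Sep, Q4: Oct-Dec

Q4


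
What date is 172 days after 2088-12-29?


Start: 2088-12-29, add 172 days
December 2088 has 31 days: 31 - 29 = 2 days to December 31 -> 170 left
January 2089 has 31 days -> 139 left
February 2089 has 28 days -> 111 left
March 2089 has 31 days -> 80 left
April 2089 has 30 days -> 50 left
May 2089 has 31 days -> 19 left
June 2089: 19 <= 30 -> lands on June 19

Result: 2089-06-19


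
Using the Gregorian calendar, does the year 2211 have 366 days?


Gregorian leap year rule: divisible by 4, but not by 100, unless also by 400.
2211 is not divisible by 4 -> not a leap year

No


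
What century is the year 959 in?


Century = (year - 1) // 100 + 1
= (959 - 1) // 100 + 1
= 958 // 100 + 1
= 9 + 1

10th century


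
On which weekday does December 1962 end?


December 1962 has 31 days
Anchor: Jan 1, 1962. With p = 1962 - 1 = 1961: (p + p//4 - p//100 + p//400) mod 7 = (1961 + 490 - 19 + 4) mod 7 = 2436 mod 7 = 0 -> Monday (Mon=0 ... Sun=6)
Days before December (Jan-Nov): 334; December 1 index = (0 + 334) mod 7 = 5 -> Saturday
Last day offset: 31 - 1 = 30 days
Weekday index = (5 + 30) mod 7 = 0

Monday, December 31


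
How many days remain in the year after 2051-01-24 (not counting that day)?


Day of year: 24 of 365
Remaining = 365 - 24

341 days


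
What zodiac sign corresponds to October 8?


Date: October 8
Conventional tropical zodiac dates: Libra from September 23 onward; Scorpio starts October 23
October 8 falls within the Libra range

Libra


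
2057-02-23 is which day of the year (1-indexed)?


Date: February 23, 2057
Days in months 1 through 1: 31
Plus 23 days in February

Day of year: 54


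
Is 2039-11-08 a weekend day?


Anchor: Jan 1, 2039. With p = 2039 - 1 = 2038: (p + p//4 - p//100 + p//400) mod 7 = (2038 + 509 - 20 + 5) mod 7 = 2532 mod 7 = 5 -> Saturday (Mon=0 ... Sun=6)
Day of year: 312; offset = 311
Weekday index = (5 + 311) mod 7 = 1 -> Tuesday
Weekend days: Saturday, Sunday

No


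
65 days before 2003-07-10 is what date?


Start: 2003-07-10, subtract 65 days
Back 10 days from July 10 reaches June 30, 2003 -> 55 left
June 2003 has 30 days -> back to May 31, 2003 -> 25 left
May 2003: 31 - 25 = 6 -> lands on May 6

Result: 2003-05-06


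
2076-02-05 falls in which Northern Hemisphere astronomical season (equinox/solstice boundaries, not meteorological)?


Date: February 5
Astronomical Winter (approx.; exact equinox/solstice day varies by year): December 21 to March 19
February 5 falls within the Winter window

Winter


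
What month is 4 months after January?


January is month 1
1 + 4 = 5

May


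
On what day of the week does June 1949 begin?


Target: June 1, 1949
Anchor: Jan 1, 1949. With p = 1949 - 1 = 1948: (p + p//4 - p//100 + p//400) mod 7 = (1948 + 487 - 19 + 4) mod 7 = 2420 mod 7 = 5 -> Saturday (Mon=0 ... Sun=6)
Days before June (Jan-May): 151 days
Weekday index = (5 + 151) mod 7 = 2

Wednesday


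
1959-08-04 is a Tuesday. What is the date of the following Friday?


Current: Tuesday
Target: Friday
Days ahead: 3

Next Friday: 1959-08-07


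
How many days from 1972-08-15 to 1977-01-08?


From 1972-08-15 to 1977-01-08
1972-08-15: days before August = 31 + 29 + 31 + 30 + 31 + 30 + 31 = 213 (1972 is a leap year); day of year = 213 + 15 = 228
1977-01-08: day of year = 8
Rest of 1972: 366 - 228 = 138
Full years 1973 (365), 1974 (365), 1975 (365), 1976 (366): 1461
Total = 138 + 1461 + 8 = 1607

1607 days


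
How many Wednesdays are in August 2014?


August 2014 has 31 days
Anchor: Jan 1, 2014. With p = 2014 - 1 = 2013: (p + p//4 - p//100 + p//400) mod 7 = (2013 + 503 - 20 + 5) mod 7 = 2501 mod 7 = 2 -> Wednesday (Mon=0 ... Sun=6)
Days before August (Jan-Jul): 212; August 1 index = (2 + 212) mod 7 = 4 -> Friday
First Wednesday is August 6
Wednesdays: 6, 13, 20, 27

4 Wednesdays


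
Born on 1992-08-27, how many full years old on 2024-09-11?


Birth: 1992-08-27
Reference: 2024-09-11
Year difference: 2024 - 1992 = 32

32 years old


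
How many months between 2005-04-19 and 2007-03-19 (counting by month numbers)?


From April 2005 to March 2007
2 years * 12 = 24 months, minus 1 month = 23

23 months


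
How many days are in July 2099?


July 2099

31 days


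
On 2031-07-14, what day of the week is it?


Date: July 14, 2031
Anchor: Jan 1, 2031. With p = 2031 - 1 = 2030: (p + p//4 - p//100 + p//400) mod 7 = (2030 + 507 - 20 + 5) mod 7 = 2522 mod 7 = 2 -> Wednesday (Mon=0 ... Sun=6)
Days before July (Jan-Jun): 181; offset = 181 + 14 - 1 = 194
Weekday index = (2 + 194) mod 7 = 0

Day of the week: Monday


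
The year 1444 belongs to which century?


Century = (year - 1) // 100 + 1
= (1444 - 1) // 100 + 1
= 1443 // 100 + 1
= 14 + 1

15th century


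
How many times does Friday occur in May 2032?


May 2032 has 31 days
Anchor: Jan 1, 2032. With p = 2032 - 1 = 2031: (p + p//4 - p//100 + p//400) mod 7 = (2031 + 507 - 20 + 5) mod 7 = 2523 mod 7 = 3 -> Thursday (Mon=0 ... Sun=6)
Days before May (Jan-Apr): 121; May 1 index = (3 + 121) mod 7 = 5 -> Saturday
First Friday is May 7
Fridays: 7, 14, 21, 28

4 Fridays


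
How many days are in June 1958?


June 1958

30 days


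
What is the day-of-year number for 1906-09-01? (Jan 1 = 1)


Date: September 1, 1906
Days in months 1 through 8: 243
Plus 1 days in September

Day of year: 244


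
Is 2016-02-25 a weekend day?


Anchor: Jan 1, 2016. With p = 2016 - 1 = 2015: (p + p//4 - p//100 + p//400) mod 7 = (2015 + 503 - 20 + 5) mod 7 = 2503 mod 7 = 4 -> Friday (Mon=0 ... Sun=6)
Day of year: 56; offset = 55
Weekday index = (4 + 55) mod 7 = 3 -> Thursday
Weekend days: Saturday, Sunday

No


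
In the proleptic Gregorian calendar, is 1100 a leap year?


Gregorian leap year rule: divisible by 4, but not by 100, unless also by 400.
1100 is divisible by 100 but not 400 -> not a leap year

No


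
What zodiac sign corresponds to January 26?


Date: January 26
Conventional tropical zodiac dates: Aquarius from January 20 onward; Pisces starts February 19
January 26 falls within the Aquarius range

Aquarius


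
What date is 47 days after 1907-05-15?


Start: 1907-05-15, add 47 days
May 1907 has 31 days: 31 - 15 = 16 days to May 31 -> 31 left
June 1907 has 30 days -> 1 left
July 1907: 1 <= 31 -> lands on July 1

Result: 1907-07-01


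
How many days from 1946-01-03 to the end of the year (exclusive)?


Day of year: 3 of 365
Remaining = 365 - 3

362 days


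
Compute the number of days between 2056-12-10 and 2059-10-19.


From 2056-12-10 to 2059-10-19
2056-12-10: days before December = 31 + 29 + 31 + 30 + 31 + 30 + 31 + 31 + 30 + 31 + 30 = 335 (2056 is a leap year); day of year = 335 + 10 = 345
2059-10-19: days before October = 31 + 28 + 31 + 30 + 31 + 30 + 31 + 31 + 30 = 273 (2059 is not a leap year); day of year = 273 + 19 = 292
Rest of 2056: 366 - 345 = 21
Full years 2057 (365), 2058 (365): 730
Total = 21 + 730 + 292 = 1043

1043 days


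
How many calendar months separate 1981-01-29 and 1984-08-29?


From January 1981 to August 1984
3 years * 12 = 36 months, plus 7 months = 43

43 months


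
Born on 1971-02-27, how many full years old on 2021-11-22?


Birth: 1971-02-27
Reference: 2021-11-22
Year difference: 2021 - 1971 = 50

50 years old


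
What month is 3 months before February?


February is month 2
2 - 3 = -1; wrap: -1 + 12 = 11

November


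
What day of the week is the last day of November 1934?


November 1934 has 30 days
Anchor: Jan 1, 1934. With p = 1934 - 1 = 1933: (p + p//4 - p//100 + p//400) mod 7 = (1933 + 483 - 19 + 4) mod 7 = 2401 mod 7 = 0 -> Monday (Mon=0 ... Sun=6)
Days before November (Jan-Oct): 304; November 1 index = (0 + 304) mod 7 = 3 -> Thursday
Last day offset: 30 - 1 = 29 days
Weekday index = (3 + 29) mod 7 = 4

Friday, November 30
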